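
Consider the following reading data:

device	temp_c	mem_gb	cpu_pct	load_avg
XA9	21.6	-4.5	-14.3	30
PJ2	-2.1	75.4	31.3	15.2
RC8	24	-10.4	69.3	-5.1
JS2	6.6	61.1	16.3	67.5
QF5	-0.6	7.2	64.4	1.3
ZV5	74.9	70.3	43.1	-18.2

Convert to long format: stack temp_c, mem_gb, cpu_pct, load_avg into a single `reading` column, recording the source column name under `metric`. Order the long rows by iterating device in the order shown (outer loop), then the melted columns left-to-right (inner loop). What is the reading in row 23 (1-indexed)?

24 rows total (6 × 4). Row 23: index ⌊(23-1)/4⌋ = 5 into device → ZV5; (23-1) mod 4 = 2 into the melted columns → cpu_pct.
So row 23 is (ZV5, cpu_pct, 43.1); reading = 43.1.

43.1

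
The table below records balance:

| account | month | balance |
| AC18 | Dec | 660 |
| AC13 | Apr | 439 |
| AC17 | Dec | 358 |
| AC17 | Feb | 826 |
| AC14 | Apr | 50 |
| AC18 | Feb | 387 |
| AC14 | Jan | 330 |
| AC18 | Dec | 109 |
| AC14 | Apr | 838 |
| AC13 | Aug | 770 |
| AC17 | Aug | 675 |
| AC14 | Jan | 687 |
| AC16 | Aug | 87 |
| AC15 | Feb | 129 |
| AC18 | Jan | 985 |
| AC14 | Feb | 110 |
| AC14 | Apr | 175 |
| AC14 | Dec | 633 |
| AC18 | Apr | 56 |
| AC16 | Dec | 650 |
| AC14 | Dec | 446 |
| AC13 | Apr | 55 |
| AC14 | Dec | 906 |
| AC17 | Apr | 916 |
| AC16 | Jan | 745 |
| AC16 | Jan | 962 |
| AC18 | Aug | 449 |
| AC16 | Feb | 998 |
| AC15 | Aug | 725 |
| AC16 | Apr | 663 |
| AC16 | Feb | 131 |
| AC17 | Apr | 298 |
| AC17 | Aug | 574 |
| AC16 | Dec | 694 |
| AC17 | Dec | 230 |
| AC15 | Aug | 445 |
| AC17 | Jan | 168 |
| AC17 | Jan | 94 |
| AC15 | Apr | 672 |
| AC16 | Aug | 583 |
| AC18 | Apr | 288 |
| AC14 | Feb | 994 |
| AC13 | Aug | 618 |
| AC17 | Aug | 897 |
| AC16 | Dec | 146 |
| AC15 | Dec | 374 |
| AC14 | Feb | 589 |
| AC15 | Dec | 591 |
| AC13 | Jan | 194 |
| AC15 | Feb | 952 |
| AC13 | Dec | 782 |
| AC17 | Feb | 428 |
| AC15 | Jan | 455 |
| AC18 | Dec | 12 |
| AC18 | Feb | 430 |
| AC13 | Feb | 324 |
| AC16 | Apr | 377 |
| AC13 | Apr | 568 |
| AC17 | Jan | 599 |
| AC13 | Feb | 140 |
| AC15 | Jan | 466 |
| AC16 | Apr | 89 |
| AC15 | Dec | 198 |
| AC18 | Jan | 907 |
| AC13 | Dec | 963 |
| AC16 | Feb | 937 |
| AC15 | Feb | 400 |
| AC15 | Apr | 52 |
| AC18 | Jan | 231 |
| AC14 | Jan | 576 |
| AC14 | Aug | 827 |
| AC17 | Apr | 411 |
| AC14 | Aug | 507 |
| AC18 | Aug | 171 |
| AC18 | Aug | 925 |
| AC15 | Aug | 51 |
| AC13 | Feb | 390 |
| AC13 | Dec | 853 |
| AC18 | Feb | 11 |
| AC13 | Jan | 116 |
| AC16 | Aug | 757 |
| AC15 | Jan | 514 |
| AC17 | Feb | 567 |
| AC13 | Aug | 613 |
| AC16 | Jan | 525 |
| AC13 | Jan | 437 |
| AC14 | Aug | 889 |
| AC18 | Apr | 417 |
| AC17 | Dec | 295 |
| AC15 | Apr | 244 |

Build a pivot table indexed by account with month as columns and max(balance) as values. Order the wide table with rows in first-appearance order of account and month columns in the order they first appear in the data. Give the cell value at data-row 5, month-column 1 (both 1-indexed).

With rows in first-appearance order of account, row 5 is account=AC16. month columns in first-appearance order: Dec, Apr, Feb, Jan, Aug; column 1 is Dec.
Long rows with account=AC16, month=Dec: max(650, 694, 146) = 694.

694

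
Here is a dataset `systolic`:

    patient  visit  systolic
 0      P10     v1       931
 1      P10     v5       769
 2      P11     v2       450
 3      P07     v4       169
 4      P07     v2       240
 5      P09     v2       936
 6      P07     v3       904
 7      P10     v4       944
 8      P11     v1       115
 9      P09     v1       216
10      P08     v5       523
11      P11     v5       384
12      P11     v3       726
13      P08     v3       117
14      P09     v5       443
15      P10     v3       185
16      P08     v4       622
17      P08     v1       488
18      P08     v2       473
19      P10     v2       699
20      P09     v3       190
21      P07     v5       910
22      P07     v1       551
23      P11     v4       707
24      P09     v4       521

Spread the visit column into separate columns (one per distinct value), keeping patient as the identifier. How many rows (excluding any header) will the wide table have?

5 distinct patient values → 5 rows.

5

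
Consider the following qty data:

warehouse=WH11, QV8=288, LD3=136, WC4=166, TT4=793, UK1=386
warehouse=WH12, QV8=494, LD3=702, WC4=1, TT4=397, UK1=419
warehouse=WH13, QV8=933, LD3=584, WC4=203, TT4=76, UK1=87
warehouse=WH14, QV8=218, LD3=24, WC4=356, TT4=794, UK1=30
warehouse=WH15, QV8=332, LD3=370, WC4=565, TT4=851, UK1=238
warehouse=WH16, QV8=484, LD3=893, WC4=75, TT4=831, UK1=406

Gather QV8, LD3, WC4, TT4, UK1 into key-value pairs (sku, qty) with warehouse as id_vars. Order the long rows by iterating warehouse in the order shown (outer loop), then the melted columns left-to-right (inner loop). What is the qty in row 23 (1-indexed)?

565

30 rows total (6 × 5). Row 23: index ⌊(23-1)/5⌋ = 4 into warehouse → WH15; (23-1) mod 5 = 2 into the melted columns → WC4.
So row 23 is (WH15, WC4, 565); qty = 565.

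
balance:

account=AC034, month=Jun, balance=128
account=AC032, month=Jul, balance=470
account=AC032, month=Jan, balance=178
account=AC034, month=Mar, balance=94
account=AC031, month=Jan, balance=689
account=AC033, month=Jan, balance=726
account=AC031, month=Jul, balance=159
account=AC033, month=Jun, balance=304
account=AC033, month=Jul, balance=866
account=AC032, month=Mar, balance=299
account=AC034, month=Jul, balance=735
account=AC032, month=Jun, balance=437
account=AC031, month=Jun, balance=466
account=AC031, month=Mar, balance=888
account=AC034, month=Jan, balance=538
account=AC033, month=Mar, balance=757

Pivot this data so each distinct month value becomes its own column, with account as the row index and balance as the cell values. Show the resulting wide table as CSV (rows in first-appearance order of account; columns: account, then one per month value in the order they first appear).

Columns: account plus the 4 distinct month values (Jun, Jul, Jan, Mar).
For example, row AC034 column Jun takes balance=128 from the long row (AC034, Jun).

account,Jun,Jul,Jan,Mar
AC034,128,735,538,94
AC032,437,470,178,299
AC031,466,159,689,888
AC033,304,866,726,757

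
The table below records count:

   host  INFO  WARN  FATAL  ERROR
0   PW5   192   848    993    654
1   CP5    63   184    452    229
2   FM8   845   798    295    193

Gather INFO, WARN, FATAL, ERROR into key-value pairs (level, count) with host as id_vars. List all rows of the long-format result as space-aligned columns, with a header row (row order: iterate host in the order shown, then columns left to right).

host  level  count
PW5   INFO   192  
PW5   WARN   848  
PW5   FATAL  993  
PW5   ERROR  654  
CP5   INFO   63   
CP5   WARN   184  
CP5   FATAL  452  
CP5   ERROR  229  
FM8   INFO   845  
FM8   WARN   798  
FM8   FATAL  295  
FM8   ERROR  193  

Each (host, column) pair becomes one row: 3 × 4 = 12 rows.
For example, (PW5, INFO) → count=192.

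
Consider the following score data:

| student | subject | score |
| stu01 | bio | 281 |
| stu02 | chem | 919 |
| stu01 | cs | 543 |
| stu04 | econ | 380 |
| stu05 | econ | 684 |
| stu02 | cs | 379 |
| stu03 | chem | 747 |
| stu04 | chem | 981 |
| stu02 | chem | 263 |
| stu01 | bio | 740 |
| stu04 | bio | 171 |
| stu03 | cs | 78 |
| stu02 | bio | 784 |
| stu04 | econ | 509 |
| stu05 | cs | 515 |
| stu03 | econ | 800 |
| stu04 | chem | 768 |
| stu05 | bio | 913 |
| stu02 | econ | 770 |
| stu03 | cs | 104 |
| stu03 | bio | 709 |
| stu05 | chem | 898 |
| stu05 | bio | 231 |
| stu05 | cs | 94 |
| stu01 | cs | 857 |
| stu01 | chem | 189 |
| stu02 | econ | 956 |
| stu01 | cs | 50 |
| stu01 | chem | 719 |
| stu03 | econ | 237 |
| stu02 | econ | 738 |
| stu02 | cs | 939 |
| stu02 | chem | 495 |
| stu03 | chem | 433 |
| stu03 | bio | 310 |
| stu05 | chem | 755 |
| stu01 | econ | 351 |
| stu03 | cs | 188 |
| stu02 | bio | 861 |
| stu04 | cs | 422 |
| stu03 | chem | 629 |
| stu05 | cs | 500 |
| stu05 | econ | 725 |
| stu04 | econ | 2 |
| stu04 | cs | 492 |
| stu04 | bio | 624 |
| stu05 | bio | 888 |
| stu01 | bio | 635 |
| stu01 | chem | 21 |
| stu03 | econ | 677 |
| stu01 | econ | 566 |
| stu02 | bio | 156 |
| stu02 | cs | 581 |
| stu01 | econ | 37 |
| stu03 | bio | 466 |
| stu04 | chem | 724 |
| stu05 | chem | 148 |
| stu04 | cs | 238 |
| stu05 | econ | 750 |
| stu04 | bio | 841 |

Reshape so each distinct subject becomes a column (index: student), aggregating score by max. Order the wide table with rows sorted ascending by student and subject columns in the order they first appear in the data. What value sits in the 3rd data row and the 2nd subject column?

747

With rows sorted ascending by student, row 3 is student=stu03. subject columns in first-appearance order: bio, chem, cs, econ; column 2 is chem.
Long rows with student=stu03, subject=chem: max(747, 433, 629) = 747.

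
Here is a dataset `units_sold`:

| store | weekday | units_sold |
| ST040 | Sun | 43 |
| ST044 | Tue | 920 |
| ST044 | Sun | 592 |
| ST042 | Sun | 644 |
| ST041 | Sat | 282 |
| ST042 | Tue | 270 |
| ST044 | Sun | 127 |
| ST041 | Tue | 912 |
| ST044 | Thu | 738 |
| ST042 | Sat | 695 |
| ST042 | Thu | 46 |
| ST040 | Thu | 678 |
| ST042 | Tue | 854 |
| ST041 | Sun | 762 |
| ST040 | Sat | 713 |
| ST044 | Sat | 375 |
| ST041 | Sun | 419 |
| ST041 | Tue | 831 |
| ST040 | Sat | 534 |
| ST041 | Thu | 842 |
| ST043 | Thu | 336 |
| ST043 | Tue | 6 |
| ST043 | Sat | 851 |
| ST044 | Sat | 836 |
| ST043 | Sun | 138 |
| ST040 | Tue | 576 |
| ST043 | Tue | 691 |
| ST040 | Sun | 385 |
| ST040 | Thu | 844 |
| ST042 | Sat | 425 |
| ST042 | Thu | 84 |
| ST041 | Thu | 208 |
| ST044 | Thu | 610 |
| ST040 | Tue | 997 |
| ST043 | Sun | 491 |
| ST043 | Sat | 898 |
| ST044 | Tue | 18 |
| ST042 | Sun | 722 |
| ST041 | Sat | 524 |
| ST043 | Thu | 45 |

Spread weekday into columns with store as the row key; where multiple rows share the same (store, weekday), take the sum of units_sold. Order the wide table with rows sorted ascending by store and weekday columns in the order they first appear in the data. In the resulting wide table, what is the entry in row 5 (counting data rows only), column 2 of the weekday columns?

With rows sorted ascending by store, row 5 is store=ST044. weekday columns in first-appearance order: Sun, Tue, Sat, Thu; column 2 is Tue.
Long rows with store=ST044, weekday=Tue: 920 + 18 = 938.

938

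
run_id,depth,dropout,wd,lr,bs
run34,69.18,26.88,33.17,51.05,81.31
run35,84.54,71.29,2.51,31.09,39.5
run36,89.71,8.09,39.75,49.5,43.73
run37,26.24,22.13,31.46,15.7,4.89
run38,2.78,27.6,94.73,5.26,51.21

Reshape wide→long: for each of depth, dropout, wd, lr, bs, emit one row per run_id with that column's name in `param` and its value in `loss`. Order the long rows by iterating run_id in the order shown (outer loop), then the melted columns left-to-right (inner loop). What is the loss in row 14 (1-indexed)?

49.5

25 rows total (5 × 5). Row 14: index ⌊(14-1)/5⌋ = 2 into run_id → run36; (14-1) mod 5 = 3 into the melted columns → lr.
So row 14 is (run36, lr, 49.5); loss = 49.5.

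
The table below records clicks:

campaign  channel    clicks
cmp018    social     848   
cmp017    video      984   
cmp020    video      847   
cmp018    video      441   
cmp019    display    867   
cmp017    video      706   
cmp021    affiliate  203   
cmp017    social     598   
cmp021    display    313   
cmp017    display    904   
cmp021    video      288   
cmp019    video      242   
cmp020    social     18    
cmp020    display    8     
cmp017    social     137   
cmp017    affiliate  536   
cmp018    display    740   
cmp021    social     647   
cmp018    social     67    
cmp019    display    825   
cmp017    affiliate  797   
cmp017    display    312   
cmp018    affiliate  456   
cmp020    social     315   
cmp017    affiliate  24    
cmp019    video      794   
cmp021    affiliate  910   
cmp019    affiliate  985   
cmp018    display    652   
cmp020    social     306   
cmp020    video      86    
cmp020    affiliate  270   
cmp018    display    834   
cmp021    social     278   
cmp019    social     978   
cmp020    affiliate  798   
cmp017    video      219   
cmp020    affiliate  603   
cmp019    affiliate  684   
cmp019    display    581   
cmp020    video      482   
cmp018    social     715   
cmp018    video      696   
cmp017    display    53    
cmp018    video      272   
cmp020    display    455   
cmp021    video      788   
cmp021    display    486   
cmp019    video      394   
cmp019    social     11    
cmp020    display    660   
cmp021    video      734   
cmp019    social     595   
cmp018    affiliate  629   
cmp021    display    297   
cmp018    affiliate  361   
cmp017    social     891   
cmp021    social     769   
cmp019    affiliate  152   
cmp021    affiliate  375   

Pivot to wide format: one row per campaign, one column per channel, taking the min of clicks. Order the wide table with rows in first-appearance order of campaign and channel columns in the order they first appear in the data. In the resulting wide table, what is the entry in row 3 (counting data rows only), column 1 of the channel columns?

With rows in first-appearance order of campaign, row 3 is campaign=cmp020. channel columns in first-appearance order: social, video, display, affiliate; column 1 is social.
Long rows with campaign=cmp020, channel=social: min(18, 315, 306) = 18.

18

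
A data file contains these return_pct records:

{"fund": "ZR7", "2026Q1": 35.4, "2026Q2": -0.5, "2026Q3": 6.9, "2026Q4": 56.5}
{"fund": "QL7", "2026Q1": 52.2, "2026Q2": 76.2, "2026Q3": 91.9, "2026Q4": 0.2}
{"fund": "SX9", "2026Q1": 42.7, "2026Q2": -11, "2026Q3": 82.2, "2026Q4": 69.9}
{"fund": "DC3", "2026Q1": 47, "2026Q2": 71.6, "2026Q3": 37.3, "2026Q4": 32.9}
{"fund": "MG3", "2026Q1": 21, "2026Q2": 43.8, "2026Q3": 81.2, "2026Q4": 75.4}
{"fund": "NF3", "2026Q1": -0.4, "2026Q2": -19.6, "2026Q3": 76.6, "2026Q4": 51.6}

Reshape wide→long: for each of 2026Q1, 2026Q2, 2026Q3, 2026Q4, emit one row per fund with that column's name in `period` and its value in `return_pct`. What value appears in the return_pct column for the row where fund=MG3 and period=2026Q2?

43.8

Unpivoting turns each (fund, wide-column) pair into one long row.
The wide cell at row MG3, column 2026Q2 holds 43.8, so the long row (MG3, 2026Q2) has return_pct=43.8.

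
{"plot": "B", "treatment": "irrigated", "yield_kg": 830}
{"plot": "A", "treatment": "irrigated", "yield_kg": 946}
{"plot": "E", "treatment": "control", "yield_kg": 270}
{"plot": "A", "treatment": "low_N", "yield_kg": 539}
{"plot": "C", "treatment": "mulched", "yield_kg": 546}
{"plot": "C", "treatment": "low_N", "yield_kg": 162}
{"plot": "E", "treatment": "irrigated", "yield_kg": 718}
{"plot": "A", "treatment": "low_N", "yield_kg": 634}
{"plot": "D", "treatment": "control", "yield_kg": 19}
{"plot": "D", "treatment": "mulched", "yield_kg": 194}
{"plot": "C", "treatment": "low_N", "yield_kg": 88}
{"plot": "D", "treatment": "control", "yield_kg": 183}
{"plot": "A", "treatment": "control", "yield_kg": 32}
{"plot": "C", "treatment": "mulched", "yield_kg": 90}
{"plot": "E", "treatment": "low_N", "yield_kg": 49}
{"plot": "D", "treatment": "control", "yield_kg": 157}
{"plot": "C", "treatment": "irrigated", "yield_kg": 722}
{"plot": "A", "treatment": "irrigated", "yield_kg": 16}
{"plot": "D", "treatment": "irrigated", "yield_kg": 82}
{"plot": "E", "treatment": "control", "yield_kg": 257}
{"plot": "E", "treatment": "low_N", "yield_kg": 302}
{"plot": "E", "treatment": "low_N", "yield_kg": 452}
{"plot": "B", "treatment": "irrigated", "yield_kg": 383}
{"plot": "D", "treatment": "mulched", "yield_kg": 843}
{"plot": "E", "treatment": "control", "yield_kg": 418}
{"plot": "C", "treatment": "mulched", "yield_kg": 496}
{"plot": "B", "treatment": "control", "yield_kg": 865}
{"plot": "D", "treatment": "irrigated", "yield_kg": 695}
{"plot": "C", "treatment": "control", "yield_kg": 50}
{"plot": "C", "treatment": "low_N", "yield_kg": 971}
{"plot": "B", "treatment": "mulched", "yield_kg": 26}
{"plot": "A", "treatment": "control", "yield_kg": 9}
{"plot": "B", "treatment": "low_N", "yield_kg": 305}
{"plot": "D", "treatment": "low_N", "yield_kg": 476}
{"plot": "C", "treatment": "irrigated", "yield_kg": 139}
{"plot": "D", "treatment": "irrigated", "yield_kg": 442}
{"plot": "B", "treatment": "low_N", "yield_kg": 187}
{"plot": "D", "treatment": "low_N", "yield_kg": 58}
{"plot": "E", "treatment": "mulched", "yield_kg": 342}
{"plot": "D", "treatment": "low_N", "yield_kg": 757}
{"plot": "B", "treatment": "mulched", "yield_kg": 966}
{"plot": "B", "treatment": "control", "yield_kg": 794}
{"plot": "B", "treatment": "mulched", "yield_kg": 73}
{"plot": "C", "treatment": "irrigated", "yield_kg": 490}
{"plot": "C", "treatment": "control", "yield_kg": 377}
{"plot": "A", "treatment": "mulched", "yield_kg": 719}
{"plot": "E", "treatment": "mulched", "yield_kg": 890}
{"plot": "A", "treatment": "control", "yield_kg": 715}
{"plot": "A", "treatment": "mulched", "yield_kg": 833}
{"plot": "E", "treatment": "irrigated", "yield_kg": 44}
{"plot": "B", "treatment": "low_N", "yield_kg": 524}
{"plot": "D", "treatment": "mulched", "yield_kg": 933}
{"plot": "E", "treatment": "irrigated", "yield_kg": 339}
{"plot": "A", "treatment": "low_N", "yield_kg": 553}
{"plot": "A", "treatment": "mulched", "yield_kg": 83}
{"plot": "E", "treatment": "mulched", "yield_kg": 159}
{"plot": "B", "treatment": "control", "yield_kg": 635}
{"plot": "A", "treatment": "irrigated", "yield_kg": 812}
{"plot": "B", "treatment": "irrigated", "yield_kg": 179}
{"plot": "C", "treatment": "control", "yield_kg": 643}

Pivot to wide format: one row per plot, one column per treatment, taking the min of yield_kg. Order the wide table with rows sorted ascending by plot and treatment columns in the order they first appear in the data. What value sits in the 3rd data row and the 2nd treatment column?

50

With rows sorted ascending by plot, row 3 is plot=C. treatment columns in first-appearance order: irrigated, control, low_N, mulched; column 2 is control.
Long rows with plot=C, treatment=control: min(50, 377, 643) = 50.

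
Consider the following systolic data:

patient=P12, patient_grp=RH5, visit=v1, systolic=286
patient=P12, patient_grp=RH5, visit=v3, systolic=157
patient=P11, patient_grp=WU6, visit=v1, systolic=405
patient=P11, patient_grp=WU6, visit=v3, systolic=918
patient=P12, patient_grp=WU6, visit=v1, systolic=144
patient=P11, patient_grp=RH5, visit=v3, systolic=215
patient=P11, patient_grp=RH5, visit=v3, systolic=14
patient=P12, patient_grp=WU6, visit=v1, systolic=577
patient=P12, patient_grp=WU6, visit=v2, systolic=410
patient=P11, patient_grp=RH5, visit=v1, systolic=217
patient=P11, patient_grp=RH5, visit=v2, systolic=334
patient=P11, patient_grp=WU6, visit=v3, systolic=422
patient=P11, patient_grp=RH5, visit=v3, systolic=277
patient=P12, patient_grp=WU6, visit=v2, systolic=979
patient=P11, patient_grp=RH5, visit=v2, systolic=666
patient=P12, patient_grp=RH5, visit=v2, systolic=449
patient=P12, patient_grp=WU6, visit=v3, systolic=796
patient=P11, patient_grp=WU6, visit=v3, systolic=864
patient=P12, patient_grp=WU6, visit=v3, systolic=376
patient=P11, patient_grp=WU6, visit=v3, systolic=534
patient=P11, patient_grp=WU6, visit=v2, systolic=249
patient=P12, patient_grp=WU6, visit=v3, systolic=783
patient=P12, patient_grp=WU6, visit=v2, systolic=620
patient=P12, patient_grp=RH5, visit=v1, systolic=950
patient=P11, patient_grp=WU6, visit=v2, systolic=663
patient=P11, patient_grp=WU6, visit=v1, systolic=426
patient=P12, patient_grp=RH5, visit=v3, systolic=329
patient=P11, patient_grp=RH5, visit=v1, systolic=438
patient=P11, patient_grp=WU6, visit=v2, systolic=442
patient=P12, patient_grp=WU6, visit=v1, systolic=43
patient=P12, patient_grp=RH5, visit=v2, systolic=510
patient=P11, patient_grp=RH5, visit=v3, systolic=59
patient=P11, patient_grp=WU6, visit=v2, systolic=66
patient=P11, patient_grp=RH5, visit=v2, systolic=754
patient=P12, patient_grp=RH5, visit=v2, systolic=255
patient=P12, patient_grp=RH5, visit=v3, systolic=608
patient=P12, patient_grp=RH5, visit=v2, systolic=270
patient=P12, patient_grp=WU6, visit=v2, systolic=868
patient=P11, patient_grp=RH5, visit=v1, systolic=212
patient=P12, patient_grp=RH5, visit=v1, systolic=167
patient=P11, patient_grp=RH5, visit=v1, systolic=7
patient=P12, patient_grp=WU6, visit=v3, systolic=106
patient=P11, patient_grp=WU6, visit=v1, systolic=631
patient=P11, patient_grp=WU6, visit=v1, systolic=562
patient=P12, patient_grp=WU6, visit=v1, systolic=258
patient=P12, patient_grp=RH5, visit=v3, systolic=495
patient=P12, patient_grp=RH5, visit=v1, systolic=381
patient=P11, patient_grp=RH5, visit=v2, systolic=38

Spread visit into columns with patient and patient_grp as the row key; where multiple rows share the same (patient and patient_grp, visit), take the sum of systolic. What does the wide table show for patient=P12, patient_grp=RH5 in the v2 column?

Rows with patient=P12, patient_grp=RH5 and visit=v2: systolic values are 449, 510, 255, 270.
449 + 510 + 255 + 270 = 1484.

1484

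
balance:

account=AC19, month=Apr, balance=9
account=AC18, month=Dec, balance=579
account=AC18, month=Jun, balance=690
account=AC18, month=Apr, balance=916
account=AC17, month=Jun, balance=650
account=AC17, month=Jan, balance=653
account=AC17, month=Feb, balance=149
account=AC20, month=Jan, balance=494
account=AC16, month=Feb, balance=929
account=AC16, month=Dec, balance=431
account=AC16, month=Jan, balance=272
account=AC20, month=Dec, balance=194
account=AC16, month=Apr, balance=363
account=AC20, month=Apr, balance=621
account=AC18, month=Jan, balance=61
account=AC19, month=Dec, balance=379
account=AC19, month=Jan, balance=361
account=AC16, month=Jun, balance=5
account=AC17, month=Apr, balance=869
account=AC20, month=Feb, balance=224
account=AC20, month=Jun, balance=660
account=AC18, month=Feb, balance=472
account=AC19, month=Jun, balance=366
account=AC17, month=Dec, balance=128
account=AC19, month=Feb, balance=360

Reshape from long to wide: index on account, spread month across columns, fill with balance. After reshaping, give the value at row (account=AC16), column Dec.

431

Wide layout: rows indexed by account, columns are the 5 distinct month values (Apr, Dec, Jun, Jan, Feb).
Cell (account=AC16, month=Dec) draws from the long row where account=AC16 and month=Dec, which has balance=431.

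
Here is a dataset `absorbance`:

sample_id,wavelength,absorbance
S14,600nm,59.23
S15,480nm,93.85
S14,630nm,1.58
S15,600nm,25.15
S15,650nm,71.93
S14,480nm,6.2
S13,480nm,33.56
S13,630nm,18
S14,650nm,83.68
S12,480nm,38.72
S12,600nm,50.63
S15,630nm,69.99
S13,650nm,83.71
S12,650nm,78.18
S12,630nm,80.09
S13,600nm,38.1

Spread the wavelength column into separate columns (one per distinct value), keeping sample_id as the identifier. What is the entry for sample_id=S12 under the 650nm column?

78.18

Wide layout: rows indexed by sample_id, columns are the 4 distinct wavelength values (600nm, 480nm, 630nm, 650nm).
Cell (sample_id=S12, wavelength=650nm) draws from the long row where sample_id=S12 and wavelength=650nm, which has absorbance=78.18.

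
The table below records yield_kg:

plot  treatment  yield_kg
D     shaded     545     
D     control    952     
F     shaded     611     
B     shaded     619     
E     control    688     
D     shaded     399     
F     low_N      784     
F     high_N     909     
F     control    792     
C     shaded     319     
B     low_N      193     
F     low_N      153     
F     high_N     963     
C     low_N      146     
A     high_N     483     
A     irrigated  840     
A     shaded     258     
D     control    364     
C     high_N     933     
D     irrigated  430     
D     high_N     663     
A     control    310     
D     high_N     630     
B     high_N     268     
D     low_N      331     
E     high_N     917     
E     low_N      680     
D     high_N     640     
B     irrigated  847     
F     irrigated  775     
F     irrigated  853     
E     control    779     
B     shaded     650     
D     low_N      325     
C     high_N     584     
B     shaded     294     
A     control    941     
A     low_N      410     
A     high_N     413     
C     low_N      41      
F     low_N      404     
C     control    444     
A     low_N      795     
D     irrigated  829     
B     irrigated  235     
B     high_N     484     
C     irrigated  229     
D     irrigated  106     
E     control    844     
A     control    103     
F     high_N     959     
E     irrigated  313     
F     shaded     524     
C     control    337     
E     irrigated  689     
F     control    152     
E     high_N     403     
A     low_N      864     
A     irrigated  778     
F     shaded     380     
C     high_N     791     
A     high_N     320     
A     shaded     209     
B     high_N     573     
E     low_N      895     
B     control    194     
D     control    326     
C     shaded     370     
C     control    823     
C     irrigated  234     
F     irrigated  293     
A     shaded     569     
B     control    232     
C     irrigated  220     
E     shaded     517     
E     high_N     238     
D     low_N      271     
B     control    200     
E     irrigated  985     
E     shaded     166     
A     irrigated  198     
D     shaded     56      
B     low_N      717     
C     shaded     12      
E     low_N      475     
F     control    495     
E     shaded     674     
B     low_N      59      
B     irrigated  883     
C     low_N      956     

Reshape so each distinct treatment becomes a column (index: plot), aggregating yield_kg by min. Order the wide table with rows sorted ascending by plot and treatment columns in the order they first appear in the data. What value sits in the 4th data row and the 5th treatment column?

With rows sorted ascending by plot, row 4 is plot=D. treatment columns in first-appearance order: shaded, control, low_N, high_N, irrigated; column 5 is irrigated.
Long rows with plot=D, treatment=irrigated: min(430, 829, 106) = 106.

106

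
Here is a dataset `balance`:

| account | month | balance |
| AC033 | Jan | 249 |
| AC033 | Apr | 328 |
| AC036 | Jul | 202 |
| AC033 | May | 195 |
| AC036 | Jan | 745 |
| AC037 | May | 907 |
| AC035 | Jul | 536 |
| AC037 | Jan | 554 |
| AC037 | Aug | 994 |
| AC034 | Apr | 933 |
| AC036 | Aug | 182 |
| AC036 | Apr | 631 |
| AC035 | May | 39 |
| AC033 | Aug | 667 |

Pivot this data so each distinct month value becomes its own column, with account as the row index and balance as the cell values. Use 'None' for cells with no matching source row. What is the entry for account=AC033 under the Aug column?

The long row with account=AC033, month=Aug has balance=667.

667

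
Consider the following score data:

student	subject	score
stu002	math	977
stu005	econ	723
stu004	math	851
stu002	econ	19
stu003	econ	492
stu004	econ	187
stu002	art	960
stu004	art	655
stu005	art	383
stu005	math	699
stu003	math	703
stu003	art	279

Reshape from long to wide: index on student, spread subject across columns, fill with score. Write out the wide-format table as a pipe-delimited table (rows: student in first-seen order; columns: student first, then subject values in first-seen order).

Columns: student plus the 3 distinct subject values (math, econ, art).
For example, row stu002 column math takes score=977 from the long row (stu002, math).

| student | math | econ | art |
| stu002 | 977 | 19 | 960 |
| stu005 | 699 | 723 | 383 |
| stu004 | 851 | 187 | 655 |
| stu003 | 703 | 492 | 279 |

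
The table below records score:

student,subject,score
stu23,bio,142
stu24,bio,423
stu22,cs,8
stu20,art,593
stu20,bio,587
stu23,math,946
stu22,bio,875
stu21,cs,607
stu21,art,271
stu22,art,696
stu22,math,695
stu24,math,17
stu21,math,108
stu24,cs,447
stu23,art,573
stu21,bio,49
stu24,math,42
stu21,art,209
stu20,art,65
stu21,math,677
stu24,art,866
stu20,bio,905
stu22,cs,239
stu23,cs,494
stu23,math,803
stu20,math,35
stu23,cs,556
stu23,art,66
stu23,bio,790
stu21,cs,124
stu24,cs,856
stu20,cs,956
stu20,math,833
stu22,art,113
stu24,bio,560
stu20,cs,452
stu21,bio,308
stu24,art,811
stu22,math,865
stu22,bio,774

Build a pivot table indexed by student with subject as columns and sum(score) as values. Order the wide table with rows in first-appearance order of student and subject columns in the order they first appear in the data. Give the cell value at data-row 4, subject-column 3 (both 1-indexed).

With rows in first-appearance order of student, row 4 is student=stu20. subject columns in first-appearance order: bio, cs, art, math; column 3 is art.
Long rows with student=stu20, subject=art: 593 + 65 = 658.

658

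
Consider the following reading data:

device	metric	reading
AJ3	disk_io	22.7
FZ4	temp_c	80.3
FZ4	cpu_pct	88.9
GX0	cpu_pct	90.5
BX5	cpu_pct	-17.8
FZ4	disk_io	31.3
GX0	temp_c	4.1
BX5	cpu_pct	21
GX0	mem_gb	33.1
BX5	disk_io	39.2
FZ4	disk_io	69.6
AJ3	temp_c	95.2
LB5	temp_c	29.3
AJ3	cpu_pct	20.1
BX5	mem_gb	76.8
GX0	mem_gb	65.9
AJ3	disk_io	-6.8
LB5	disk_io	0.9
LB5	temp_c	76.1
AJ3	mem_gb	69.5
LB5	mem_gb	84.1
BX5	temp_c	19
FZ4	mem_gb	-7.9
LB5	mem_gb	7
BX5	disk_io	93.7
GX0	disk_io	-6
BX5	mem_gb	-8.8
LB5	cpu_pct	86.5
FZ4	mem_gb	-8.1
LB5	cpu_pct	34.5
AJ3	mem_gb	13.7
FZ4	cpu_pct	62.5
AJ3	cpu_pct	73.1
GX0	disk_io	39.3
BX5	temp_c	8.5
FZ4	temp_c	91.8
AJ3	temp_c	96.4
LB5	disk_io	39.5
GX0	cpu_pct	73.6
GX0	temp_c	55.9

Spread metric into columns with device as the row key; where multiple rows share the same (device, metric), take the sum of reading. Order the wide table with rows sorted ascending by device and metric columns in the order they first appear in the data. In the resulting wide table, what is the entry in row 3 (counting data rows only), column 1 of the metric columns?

With rows sorted ascending by device, row 3 is device=FZ4. metric columns in first-appearance order: disk_io, temp_c, cpu_pct, mem_gb; column 1 is disk_io.
Long rows with device=FZ4, metric=disk_io: 31.3 + 69.6 = 100.9.

100.9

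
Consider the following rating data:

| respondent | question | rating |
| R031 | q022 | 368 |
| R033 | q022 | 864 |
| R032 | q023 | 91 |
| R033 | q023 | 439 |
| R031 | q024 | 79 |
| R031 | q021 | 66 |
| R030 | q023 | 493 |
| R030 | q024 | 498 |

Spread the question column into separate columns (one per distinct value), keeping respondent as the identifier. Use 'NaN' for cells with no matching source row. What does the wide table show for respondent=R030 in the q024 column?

498

The long row with respondent=R030, question=q024 has rating=498.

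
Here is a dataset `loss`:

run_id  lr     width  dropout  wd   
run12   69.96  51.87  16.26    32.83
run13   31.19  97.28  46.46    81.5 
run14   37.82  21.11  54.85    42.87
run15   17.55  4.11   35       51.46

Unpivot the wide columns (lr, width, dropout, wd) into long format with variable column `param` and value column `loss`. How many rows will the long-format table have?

16

4 run_id values × 4 melted columns = 16 rows.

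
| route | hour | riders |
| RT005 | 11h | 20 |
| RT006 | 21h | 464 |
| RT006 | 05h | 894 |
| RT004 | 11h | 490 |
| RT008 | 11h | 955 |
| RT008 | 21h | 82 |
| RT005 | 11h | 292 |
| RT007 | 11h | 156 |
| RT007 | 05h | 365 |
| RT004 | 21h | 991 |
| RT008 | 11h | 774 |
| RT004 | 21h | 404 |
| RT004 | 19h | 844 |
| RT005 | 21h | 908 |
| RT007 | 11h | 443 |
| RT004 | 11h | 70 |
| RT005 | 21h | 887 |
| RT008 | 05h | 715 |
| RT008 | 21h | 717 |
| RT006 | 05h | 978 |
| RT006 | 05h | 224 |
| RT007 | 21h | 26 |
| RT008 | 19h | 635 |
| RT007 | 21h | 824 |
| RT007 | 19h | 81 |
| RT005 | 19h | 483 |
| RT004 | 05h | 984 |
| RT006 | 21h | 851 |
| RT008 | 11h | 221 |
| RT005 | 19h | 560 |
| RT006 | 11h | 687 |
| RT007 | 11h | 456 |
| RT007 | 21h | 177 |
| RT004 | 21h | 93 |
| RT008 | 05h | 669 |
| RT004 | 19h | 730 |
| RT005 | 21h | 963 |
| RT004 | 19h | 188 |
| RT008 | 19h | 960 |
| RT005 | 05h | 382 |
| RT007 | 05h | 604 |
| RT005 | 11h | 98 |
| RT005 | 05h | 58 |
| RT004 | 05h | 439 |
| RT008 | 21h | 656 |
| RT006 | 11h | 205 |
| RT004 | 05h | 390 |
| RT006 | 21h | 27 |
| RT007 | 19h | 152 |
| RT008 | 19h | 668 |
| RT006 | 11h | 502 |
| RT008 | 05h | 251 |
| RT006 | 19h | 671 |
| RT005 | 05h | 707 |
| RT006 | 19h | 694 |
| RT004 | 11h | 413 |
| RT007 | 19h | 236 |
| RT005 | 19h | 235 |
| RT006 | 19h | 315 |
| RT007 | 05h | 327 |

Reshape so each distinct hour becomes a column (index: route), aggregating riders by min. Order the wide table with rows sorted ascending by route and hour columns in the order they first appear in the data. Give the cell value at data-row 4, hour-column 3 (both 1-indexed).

With rows sorted ascending by route, row 4 is route=RT007. hour columns in first-appearance order: 11h, 21h, 05h, 19h; column 3 is 05h.
Long rows with route=RT007, hour=05h: min(365, 604, 327) = 327.

327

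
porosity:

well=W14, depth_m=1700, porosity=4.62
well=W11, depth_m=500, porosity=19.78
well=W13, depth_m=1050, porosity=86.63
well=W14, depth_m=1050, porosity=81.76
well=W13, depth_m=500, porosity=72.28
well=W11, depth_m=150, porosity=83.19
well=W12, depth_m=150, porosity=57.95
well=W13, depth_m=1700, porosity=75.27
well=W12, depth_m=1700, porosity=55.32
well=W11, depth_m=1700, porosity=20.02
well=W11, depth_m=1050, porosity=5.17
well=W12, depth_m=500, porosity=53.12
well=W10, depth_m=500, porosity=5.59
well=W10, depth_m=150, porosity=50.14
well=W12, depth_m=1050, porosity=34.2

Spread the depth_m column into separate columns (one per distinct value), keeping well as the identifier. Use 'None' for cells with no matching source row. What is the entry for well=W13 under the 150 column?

No long-format row has well=W13 and depth_m=150, so the cell is None.

None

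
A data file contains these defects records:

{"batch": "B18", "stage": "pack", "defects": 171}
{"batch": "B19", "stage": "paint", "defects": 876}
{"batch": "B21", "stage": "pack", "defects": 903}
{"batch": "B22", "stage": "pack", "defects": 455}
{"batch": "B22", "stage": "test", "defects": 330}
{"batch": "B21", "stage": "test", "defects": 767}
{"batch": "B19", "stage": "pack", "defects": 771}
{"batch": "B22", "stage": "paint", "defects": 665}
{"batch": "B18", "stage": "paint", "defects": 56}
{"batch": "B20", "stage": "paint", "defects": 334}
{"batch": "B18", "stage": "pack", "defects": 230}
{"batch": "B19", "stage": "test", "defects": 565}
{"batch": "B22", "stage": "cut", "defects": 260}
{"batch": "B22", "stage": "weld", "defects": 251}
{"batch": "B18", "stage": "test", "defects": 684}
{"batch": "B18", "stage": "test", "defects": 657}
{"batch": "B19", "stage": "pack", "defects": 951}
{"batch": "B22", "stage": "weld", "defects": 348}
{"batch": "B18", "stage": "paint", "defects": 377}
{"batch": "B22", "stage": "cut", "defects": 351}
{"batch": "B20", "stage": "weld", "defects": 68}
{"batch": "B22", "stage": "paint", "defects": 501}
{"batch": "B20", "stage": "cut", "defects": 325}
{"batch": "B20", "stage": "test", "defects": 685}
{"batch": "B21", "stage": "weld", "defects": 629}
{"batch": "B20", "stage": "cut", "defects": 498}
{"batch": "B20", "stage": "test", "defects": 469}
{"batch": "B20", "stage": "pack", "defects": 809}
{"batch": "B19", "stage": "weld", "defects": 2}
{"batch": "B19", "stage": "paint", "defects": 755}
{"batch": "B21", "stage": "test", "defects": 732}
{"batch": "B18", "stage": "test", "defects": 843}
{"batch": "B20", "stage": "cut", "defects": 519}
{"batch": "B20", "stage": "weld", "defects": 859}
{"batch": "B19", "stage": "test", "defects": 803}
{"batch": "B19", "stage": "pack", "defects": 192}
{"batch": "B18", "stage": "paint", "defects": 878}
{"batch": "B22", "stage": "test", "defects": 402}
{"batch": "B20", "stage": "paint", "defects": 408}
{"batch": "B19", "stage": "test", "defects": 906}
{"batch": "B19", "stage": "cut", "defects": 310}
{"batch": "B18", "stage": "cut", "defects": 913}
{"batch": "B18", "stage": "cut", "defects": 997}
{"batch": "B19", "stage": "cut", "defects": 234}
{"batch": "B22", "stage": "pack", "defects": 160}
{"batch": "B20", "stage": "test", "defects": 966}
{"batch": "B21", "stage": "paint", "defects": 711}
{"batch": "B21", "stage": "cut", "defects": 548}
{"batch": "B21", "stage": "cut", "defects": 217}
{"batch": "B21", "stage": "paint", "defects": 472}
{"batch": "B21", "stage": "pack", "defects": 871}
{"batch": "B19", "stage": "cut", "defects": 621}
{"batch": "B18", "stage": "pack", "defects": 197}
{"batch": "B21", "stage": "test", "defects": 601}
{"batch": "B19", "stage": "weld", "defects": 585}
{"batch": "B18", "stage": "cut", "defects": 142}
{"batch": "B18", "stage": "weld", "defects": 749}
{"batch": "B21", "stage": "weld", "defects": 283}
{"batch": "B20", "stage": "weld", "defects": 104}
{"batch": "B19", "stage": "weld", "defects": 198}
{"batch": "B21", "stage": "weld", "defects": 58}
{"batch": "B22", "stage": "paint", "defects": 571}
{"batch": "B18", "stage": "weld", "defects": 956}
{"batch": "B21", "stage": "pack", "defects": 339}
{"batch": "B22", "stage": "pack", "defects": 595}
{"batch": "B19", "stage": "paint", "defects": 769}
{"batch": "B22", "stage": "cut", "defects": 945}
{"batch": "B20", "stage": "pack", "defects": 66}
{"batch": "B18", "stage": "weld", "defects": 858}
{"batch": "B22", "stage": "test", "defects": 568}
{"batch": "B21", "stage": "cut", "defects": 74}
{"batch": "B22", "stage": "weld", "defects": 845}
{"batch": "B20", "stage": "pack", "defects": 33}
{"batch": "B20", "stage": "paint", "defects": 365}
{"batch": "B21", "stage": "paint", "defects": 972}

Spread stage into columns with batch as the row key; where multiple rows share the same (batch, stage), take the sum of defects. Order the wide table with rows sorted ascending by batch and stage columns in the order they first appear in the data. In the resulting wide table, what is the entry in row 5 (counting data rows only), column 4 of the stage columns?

With rows sorted ascending by batch, row 5 is batch=B22. stage columns in first-appearance order: pack, paint, test, cut, weld; column 4 is cut.
Long rows with batch=B22, stage=cut: 260 + 351 + 945 = 1556.

1556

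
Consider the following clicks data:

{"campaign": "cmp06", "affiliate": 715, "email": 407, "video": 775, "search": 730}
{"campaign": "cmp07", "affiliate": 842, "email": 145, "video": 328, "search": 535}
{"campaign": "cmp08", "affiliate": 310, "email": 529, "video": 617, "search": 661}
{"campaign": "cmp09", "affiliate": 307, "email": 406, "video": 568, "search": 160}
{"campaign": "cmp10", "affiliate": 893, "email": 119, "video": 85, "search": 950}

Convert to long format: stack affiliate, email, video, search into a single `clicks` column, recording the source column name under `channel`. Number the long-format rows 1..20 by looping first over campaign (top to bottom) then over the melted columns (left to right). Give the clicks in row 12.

20 rows total (5 × 4). Row 12: index ⌊(12-1)/4⌋ = 2 into campaign → cmp08; (12-1) mod 4 = 3 into the melted columns → search.
So row 12 is (cmp08, search, 661); clicks = 661.

661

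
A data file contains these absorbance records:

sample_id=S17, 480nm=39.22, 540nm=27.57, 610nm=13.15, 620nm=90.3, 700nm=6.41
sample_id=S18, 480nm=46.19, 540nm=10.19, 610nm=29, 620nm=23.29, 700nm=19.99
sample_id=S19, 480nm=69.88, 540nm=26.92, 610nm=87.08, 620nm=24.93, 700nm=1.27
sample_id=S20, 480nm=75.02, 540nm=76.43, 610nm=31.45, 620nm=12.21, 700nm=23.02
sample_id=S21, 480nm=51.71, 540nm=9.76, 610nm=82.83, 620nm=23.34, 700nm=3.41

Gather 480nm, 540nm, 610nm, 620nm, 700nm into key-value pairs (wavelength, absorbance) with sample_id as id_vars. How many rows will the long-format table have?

5 sample_id values × 5 melted columns = 25 rows.

25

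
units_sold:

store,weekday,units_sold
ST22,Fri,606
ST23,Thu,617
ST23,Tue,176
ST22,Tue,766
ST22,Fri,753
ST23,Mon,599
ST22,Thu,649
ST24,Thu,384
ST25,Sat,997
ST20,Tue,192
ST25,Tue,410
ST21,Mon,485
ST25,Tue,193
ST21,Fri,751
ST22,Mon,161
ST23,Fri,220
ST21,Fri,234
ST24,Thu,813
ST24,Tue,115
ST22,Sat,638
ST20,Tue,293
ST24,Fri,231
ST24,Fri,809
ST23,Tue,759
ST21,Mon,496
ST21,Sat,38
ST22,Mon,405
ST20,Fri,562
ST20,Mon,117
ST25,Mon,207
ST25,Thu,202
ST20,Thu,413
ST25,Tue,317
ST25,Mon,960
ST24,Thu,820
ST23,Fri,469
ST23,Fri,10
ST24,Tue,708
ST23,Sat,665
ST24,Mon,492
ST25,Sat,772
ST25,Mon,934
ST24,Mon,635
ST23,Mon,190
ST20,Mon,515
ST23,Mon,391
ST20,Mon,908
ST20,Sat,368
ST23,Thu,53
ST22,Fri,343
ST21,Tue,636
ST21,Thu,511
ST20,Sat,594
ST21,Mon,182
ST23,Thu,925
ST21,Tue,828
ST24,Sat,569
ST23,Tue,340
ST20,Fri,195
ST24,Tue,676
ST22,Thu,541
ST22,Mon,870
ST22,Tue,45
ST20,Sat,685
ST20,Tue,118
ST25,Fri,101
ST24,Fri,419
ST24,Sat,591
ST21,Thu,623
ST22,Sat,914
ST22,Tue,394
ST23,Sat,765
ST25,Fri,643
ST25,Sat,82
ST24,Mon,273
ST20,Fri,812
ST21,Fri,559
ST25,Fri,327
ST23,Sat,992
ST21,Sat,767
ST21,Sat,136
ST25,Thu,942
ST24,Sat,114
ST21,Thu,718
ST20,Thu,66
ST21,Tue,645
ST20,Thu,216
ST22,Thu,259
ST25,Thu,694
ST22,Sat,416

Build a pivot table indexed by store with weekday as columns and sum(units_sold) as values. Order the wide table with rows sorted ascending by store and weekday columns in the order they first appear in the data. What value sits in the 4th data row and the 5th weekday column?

With rows sorted ascending by store, row 4 is store=ST23. weekday columns in first-appearance order: Fri, Thu, Tue, Mon, Sat; column 5 is Sat.
Long rows with store=ST23, weekday=Sat: 665 + 765 + 992 = 2422.

2422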